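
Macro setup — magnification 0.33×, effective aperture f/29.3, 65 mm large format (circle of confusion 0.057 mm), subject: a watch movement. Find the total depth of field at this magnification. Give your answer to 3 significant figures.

At magnification m, DoF ≈ 2·N_eff·c/m² = 2 × 29.3 × 0.057 / 0.33² = 3.34 / 0.1089 ≈ 30.7 mm.

30.7 mm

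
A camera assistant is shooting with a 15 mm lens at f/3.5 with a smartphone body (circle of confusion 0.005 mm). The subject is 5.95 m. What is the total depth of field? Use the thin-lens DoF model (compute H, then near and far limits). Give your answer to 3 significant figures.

Hyperfocal distance H = f²/(N·c) + f = 15²/(3.5 × 0.005) + 15 = 225/0.0175 + 15 ≈ 12872.1 mm ≈ 12.87 m.
Near limit Dn = s·(H − f)/(H + s − 2f) = 5950 × (12872.1 − 15) / (12872.1 + 5950 − 2 × 15) = 5950 × 12857.1 / 18792.1 ≈ 4070.9 mm.
Far limit Df = s·(H − f)/(H − s) = 5950 × (12872.1 − 15) / (12872.1 − 5950) = 5950 × 12857.1 / 6922.1 ≈ 11051.5 mm.
Depth of field = Df − Dn = 11051.5 − 4070.9 ≈ 6980.6 mm ≈ 6.98 m.

6.98 m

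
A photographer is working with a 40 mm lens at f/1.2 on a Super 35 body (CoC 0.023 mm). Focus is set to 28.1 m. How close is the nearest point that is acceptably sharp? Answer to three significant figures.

Hyperfocal distance H = f²/(N·c) + f = 40²/(1.2 × 0.023) + 40 = 1600/0.0276 + 40 ≈ 58011.0 mm ≈ 58.01 m.
Near limit Dn = s·(H − f)/(H + s − 2f) = 28100 × (58011.0 − 40) / (58011.0 + 28100 − 2 × 40) = 28100 × 57971.0 / 86031.0 ≈ 18935 mm ≈ 18.9 m.

18.9 m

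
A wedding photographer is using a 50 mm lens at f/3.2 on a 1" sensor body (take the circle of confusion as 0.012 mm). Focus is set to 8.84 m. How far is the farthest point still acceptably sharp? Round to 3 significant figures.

Hyperfocal distance H = f²/(N·c) + f = 50²/(3.2 × 0.012) + 50 = 2500/0.0384 + 50 ≈ 65154.2 mm ≈ 65.15 m.
Far limit Df = s·(H − f)/(H − s) = 8840 × (65154.2 − 50) / (65154.2 − 8840) = 8840 × 65104.2 / 56314.2 ≈ 10220 mm ≈ 10.2 m.

10.2 m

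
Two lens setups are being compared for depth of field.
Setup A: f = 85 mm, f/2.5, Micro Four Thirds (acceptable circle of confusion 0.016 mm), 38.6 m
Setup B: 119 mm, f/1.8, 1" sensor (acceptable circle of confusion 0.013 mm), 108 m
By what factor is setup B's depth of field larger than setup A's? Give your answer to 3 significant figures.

Setup A: H = 85²/(2.5×0.016) + 85 ≈ 180710.0 mm; DoF = Df − Dn = 49061 − 31816 ≈ 17245 mm.
Setup B: H = 119²/(1.8×0.013) + 119 ≈ 605289.9 mm; DoF = Df − Dn = 131429 − 91660 ≈ 39769 mm.
Ratio = 39769 / 17245 ≈ 2.31.

2.31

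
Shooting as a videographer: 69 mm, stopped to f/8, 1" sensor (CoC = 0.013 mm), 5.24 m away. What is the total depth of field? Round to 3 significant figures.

1.20 m

Hyperfocal distance H = f²/(N·c) + f = 69²/(8 × 0.013) + 69 = 4761/0.104 + 69 ≈ 45847.8 mm ≈ 45.85 m.
Near limit Dn = s·(H − f)/(H + s − 2f) = 5240 × (45847.8 − 69) / (45847.8 + 5240 − 2 × 69) = 5240 × 45778.8 / 50949.8 ≈ 4708.2 mm.
Far limit Df = s·(H − f)/(H − s) = 5240 × (45847.8 − 69) / (45847.8 − 5240) = 5240 × 45778.8 / 40607.8 ≈ 5907.3 mm.
Depth of field = Df − Dn = 5907.3 − 4708.2 ≈ 1199.1 mm ≈ 1.20 m.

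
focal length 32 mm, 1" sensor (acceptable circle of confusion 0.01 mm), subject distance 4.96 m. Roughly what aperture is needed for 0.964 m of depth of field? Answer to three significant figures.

f/2.00

Write h = H − f = f²/(N·c). The thin-lens limits are Dn = s·h/(h + (s−f)) and Df = s·h/(h − (s−f)), so DoF = Df − Dn = 2·s·(s−f)·h / (h² − (s−f)²).
That is a quadratic in h: DoF·h² − 2·s·(s−f)·h − DoF·(s−f)² = 0 ⇒ h = (s−f)·(s + √(s² + DoF²)) / DoF = 4928 × (4960 + √(4960² + 964²)) / 964 = 4928 × (4960 + 5052.81) / 964 ≈ 51186 mm.
Then N = f²/(c·h) = 32² / (0.01 × 51186) = 1024 / 511.86 ≈ 2.00.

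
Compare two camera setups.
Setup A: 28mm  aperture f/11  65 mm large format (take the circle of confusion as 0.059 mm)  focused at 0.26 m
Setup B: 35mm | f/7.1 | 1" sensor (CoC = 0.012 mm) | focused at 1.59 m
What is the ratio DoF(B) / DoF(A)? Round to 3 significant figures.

3.36

Setup A: H = 28²/(11×0.059) + 28 ≈ 1236.0 mm; DoF = Df − Dn = 321.80 − 218.11 ≈ 103.69 mm.
Setup B: H = 35²/(7.1×0.012) + 35 ≈ 14412.9 mm; DoF = Df − Dn = 1782.81 − 1434.82 ≈ 347.99 mm.
Ratio = 347.99 / 103.69 ≈ 3.36.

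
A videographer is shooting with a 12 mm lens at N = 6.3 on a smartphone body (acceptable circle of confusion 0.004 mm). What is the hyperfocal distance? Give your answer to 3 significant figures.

5.73 m

Hyperfocal distance H = f²/(N·c) + f = 12²/(6.3 × 0.004) + 12 = 144/0.0252 + 12 ≈ 5726.3 mm ≈ 5.73 m.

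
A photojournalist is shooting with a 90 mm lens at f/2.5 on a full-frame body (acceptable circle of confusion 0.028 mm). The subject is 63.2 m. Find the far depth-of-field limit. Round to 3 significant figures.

Hyperfocal distance H = f²/(N·c) + f = 90²/(2.5 × 0.028) + 90 = 8100/0.07 + 90 ≈ 115804.3 mm ≈ 115.8 m.
Far limit Df = s·(H − f)/(H − s) = 63200 × (115804.3 − 90) / (115804.3 − 63200) = 63200 × 115714.3 / 52604.3 ≈ 139022 mm ≈ 139 m.

139 m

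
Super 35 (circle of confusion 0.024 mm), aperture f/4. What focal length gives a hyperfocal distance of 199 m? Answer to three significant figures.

From H = f²/(N·c) + f, with f ≪ H: f ≈ √(H·N·c) = √(199000 × 4 × 0.024) = √19104 ≈ 138.2 mm.
The +f correction barely moves this — solving exactly, f² + N·c·f − N·c·H = 0 ⇒ f = (−N·c + √((N·c)² + 4·N·c·H))/2 = (−0.096 + √76416)/2 ≈ 138.17 mm, so f ≈ 138 mm.

138 mm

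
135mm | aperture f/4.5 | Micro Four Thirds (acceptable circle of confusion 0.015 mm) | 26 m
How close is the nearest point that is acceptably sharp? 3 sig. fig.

Hyperfocal distance H = f²/(N·c) + f = 135²/(4.5 × 0.015) + 135 = 18225/0.0675 + 135 ≈ 270135.0 mm ≈ 270.1 m.
Near limit Dn = s·(H − f)/(H + s − 2f) = 26000 × (270135.0 − 135) / (270135.0 + 26000 − 2 × 135) = 26000 × 270000.0 / 295865.0 ≈ 23727 mm ≈ 23.7 m.

23.7 m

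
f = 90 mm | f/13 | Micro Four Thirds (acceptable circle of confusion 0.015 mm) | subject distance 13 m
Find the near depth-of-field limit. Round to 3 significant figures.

Hyperfocal distance H = f²/(N·c) + f = 90²/(13 × 0.015) + 90 = 8100/0.195 + 90 ≈ 41628.5 mm ≈ 41.63 m.
Near limit Dn = s·(H − f)/(H + s − 2f) = 13000 × (41628.5 − 90) / (41628.5 + 13000 − 2 × 90) = 13000 × 41538.5 / 54448.5 ≈ 9917.6 mm ≈ 9.92 m.

9.92 m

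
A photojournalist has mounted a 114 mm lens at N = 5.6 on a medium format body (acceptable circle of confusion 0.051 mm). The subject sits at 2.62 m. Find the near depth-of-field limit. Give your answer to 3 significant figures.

Hyperfocal distance H = f²/(N·c) + f = 114²/(5.6 × 0.051) + 114 = 12996/0.2856 + 114 ≈ 45618.2 mm ≈ 45.62 m.
Near limit Dn = s·(H − f)/(H + s − 2f) = 2620 × (45618.2 − 114) / (45618.2 + 2620 − 2 × 114) = 2620 × 45504.2 / 48010.2 ≈ 2483.2 mm ≈ 2.48 m.

2.48 m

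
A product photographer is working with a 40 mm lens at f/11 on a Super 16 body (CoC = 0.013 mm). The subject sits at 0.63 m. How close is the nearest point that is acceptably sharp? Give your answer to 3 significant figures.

0.598 m

Hyperfocal distance H = f²/(N·c) + f = 40²/(11 × 0.013) + 40 = 1600/0.143 + 40 ≈ 11228.8 mm ≈ 11.23 m.
Near limit Dn = s·(H − f)/(H + s − 2f) = 630 × (11228.8 − 40) / (11228.8 + 630 − 2 × 40) = 630 × 11188.8 / 11778.8 ≈ 598.44 mm ≈ 0.598 m.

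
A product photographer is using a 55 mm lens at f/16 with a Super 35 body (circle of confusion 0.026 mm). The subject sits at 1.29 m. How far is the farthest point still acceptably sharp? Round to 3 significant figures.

1.55 m

Hyperfocal distance H = f²/(N·c) + f = 55²/(16 × 0.026) + 55 = 3025/0.416 + 55 ≈ 7326.6 mm ≈ 7.327 m.
Far limit Df = s·(H − f)/(H − s) = 1290 × (7326.6 − 55) / (7326.6 − 1290) = 1290 × 7271.6 / 6036.6 ≈ 1553.9 mm ≈ 1.55 m.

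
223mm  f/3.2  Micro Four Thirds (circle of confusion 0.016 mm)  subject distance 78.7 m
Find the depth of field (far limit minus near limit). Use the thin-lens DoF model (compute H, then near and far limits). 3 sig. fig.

12.8 m

Hyperfocal distance H = f²/(N·c) + f = 223²/(3.2 × 0.016) + 223 = 49729/0.0512 + 223 ≈ 971492.5 mm ≈ 971.5 m.
Near limit Dn = s·(H − f)/(H + s − 2f) = 78700 × (971492.5 − 223) / (971492.5 + 78700 − 2 × 223) = 78700 × 971269.5 / 1049746.5 ≈ 72817 mm.
Far limit Df = s·(H − f)/(H − s) = 78700 × (971492.5 − 223) / (971492.5 − 78700) = 78700 × 971269.5 / 892792.5 ≈ 85618 mm.
Depth of field = Df − Dn = 85618 − 72817 ≈ 12801 mm ≈ 12.8 m.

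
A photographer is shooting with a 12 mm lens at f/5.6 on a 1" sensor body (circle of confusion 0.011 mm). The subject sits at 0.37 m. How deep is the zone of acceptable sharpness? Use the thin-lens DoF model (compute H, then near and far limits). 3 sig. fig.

116 mm

Hyperfocal distance H = f²/(N·c) + f = 12²/(5.6 × 0.011) + 12 = 144/0.0616 + 12 ≈ 2349.7 mm ≈ 2.350 m.
Near limit Dn = s·(H − f)/(H + s − 2f) = 370 × (2349.7 − 12) / (2349.7 + 370 − 2 × 12) = 370 × 2337.7 / 2695.7 ≈ 320.86 mm.
Far limit Df = s·(H − f)/(H − s) = 370 × (2349.7 − 12) / (2349.7 − 370) = 370 × 2337.7 / 1979.7 ≈ 436.91 mm.
Depth of field = Df − Dn = 436.91 − 320.86 ≈ 116.05 mm.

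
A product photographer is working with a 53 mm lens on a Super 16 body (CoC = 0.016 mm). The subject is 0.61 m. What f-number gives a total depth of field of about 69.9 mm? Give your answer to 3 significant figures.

f/18

Write h = H − f = f²/(N·c). The thin-lens limits are Dn = s·h/(h + (s−f)) and Df = s·h/(h − (s−f)), so DoF = Df − Dn = 2·s·(s−f)·h / (h² − (s−f)²).
That is a quadratic in h: DoF·h² − 2·s·(s−f)·h − DoF·(s−f)² = 0 ⇒ h = (s−f)·(s + √(s² + DoF²)) / DoF = 557 × (610 + √(610² + 69.9²)) / 69.9 = 557 × (610 + 613.992) / 69.9 ≈ 9753.4 mm.
Then N = f²/(c·h) = 53² / (0.016 × 9753.4) = 2809 / 156.05 ≈ 18.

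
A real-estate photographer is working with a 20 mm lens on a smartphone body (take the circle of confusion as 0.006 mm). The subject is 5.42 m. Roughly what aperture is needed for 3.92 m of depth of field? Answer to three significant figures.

f/4

Write h = H − f = f²/(N·c). The thin-lens limits are Dn = s·h/(h + (s−f)) and Df = s·h/(h − (s−f)), so DoF = Df − Dn = 2·s·(s−f)·h / (h² − (s−f)²).
That is a quadratic in h: DoF·h² − 2·s·(s−f)·h − DoF·(s−f)² = 0 ⇒ h = (s−f)·(s + √(s² + DoF²)) / DoF = 5400 × (5420 + √(5420² + 3920²)) / 3920 = 5400 × (5420 + 6689.01) / 3920 ≈ 16681 mm.
Then N = f²/(c·h) = 20² / (0.006 × 16681) = 400 / 100.08 ≈ 4.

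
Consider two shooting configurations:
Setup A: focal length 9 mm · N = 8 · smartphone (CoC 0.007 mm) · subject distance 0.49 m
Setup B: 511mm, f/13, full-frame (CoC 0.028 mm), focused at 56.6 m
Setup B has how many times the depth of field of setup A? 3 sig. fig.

24.3

Setup A: H = 9²/(8×0.007) + 9 ≈ 1455.4 mm; DoF = Df − Dn = 734.13 − 367.72 ≈ 366.41 mm.
Setup B: H = 511²/(13×0.028) + 511 ≈ 717876.4 mm; DoF = Df − Dn = 61400.8 − 52495.5 ≈ 8905.3 mm.
Ratio = 8905.3 / 366.41 ≈ 24.3.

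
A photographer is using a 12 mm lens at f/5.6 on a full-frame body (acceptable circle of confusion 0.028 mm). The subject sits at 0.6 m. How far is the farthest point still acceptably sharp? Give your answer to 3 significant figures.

1.67 m

Hyperfocal distance H = f²/(N·c) + f = 12²/(5.6 × 0.028) + 12 = 144/0.1568 + 12 ≈ 930.4 mm ≈ 0.930 m.
Far limit Df = s·(H − f)/(H − s) = 600 × (930.4 − 12) / (930.4 − 600) = 600 × 918.4 / 330.4 ≈ 1667.9 mm ≈ 1.67 m.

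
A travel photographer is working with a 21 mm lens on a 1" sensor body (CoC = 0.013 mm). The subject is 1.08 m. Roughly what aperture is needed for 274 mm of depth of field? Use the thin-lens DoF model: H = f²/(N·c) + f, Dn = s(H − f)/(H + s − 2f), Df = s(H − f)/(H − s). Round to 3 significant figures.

f/4

Write h = H − f = f²/(N·c). The thin-lens limits are Dn = s·h/(h + (s−f)) and Df = s·h/(h − (s−f)), so DoF = Df − Dn = 2·s·(s−f)·h / (h² − (s−f)²).
That is a quadratic in h: DoF·h² − 2·s·(s−f)·h − DoF·(s−f)² = 0 ⇒ h = (s−f)·(s + √(s² + DoF²)) / DoF = 1059 × (1080 + √(1080² + 274²)) / 274 = 1059 × (1080 + 1114.22) / 274 ≈ 8480.6 mm.
Then N = f²/(c·h) = 21² / (0.013 × 8480.6) = 441 / 110.25 ≈ 4.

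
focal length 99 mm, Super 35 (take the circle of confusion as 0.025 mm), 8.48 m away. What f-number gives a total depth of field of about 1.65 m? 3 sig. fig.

Write h = H − f = f²/(N·c). The thin-lens limits are Dn = s·h/(h + (s−f)) and Df = s·h/(h − (s−f)), so DoF = Df − Dn = 2·s·(s−f)·h / (h² − (s−f)²).
That is a quadratic in h: DoF·h² − 2·s·(s−f)·h − DoF·(s−f)² = 0 ⇒ h = (s−f)·(s + √(s² + DoF²)) / DoF = 8381 × (8480 + √(8480² + 1650²)) / 1650 = 8381 × (8480 + 8639.03) / 1650 ≈ 86954 mm.
Then N = f²/(c·h) = 99² / (0.025 × 86954) = 9801 / 2173.9 ≈ 4.51.

f/4.51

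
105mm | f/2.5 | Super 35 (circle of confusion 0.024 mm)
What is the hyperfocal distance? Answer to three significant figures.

Hyperfocal distance H = f²/(N·c) + f = 105²/(2.5 × 0.024) + 105 = 11025/0.06 + 105 ≈ 183855.0 mm ≈ 184 m.

184 m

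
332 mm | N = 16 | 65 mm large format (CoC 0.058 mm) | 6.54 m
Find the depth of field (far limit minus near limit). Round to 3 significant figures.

Hyperfocal distance H = f²/(N·c) + f = 332²/(16 × 0.058) + 332 = 110224/0.928 + 332 ≈ 119107.9 mm ≈ 119.1 m.
Near limit Dn = s·(H − f)/(H + s − 2f) = 6540 × (119107.9 − 332) / (119107.9 + 6540 − 2 × 332) = 6540 × 118775.9 / 124983.9 ≈ 6215.16 mm.
Far limit Df = s·(H − f)/(H − s) = 6540 × (119107.9 − 332) / (119107.9 − 6540) = 6540 × 118775.9 / 112567.9 ≈ 6900.67 mm.
Depth of field = Df − Dn = 6900.67 − 6215.16 ≈ 685.51 mm ≈ 0.686 m.

0.686 m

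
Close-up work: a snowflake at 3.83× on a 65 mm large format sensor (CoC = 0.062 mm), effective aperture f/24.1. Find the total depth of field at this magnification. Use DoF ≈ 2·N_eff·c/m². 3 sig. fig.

0.204 mm

At magnification m, DoF ≈ 2·N_eff·c/m² = 2 × 24.1 × 0.062 / 3.83² = 2.988 / 14.67 ≈ 0.204 mm.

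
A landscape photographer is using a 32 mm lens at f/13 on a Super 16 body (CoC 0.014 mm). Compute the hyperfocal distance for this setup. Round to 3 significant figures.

Hyperfocal distance H = f²/(N·c) + f = 32²/(13 × 0.014) + 32 = 1024/0.182 + 32 ≈ 5658.4 mm ≈ 5.66 m.

5.66 m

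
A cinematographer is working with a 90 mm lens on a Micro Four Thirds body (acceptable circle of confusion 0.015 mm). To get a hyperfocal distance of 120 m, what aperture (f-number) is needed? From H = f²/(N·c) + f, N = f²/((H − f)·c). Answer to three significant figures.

f/4.50

Rearrange H = f²/(N·c) + f for N: N = f² / ((H − f)·c).
N = 90² / ((120000 − 90) × 0.015) = 8100 / 1799 ≈ 4.50.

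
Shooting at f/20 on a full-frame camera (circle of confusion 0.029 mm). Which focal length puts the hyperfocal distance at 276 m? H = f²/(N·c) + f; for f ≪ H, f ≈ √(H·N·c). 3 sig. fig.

From H = f²/(N·c) + f, with f ≪ H: f ≈ √(H·N·c) = √(276000 × 20 × 0.029) = √160080 ≈ 400.1 mm.
The +f correction barely moves this — solving exactly, f² + N·c·f − N·c·H = 0 ⇒ f = (−N·c + √((N·c)² + 4·N·c·H))/2 = (−0.58 + √640320)/2 ≈ 399.81 mm, so f ≈ 400 mm.

400 mm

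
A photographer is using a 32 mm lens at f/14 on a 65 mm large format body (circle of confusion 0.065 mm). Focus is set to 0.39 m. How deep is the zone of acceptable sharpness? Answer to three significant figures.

276 mm

Hyperfocal distance H = f²/(N·c) + f = 32²/(14 × 0.065) + 32 = 1024/0.91 + 32 ≈ 1157.3 mm ≈ 1.157 m.
Near limit Dn = s·(H − f)/(H + s − 2f) = 390 × (1157.3 − 32) / (1157.3 + 390 − 2 × 32) = 390 × 1125.3 / 1483.3 ≈ 295.87 mm.
Far limit Df = s·(H − f)/(H − s) = 390 × (1157.3 − 32) / (1157.3 − 390) = 390 × 1125.3 / 767.3 ≈ 571.97 mm.
Depth of field = Df − Dn = 571.97 − 295.87 ≈ 276.10 mm.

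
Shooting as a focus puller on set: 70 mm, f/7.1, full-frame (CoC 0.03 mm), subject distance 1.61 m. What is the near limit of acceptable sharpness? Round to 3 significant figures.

Hyperfocal distance H = f²/(N·c) + f = 70²/(7.1 × 0.03) + 70 = 4900/0.213 + 70 ≈ 23074.7 mm ≈ 23.07 m.
Near limit Dn = s·(H − f)/(H + s − 2f) = 1610 × (23074.7 − 70) / (23074.7 + 1610 − 2 × 70) = 1610 × 23004.7 / 24544.7 ≈ 1509.0 mm ≈ 1.51 m.

1.51 m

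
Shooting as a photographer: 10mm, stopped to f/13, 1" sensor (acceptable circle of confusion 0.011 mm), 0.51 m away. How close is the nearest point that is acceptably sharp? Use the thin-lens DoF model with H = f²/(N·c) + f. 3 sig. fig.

297 mm

Hyperfocal distance H = f²/(N·c) + f = 10²/(13 × 0.011) + 10 = 100/0.143 + 10 ≈ 709.3 mm ≈ 0.709 m.
Near limit Dn = s·(H − f)/(H + s − 2f) = 510 × (709.3 − 10) / (709.3 + 510 − 2 × 10) = 510 × 699.3 / 1199.3 ≈ 297.38 mm.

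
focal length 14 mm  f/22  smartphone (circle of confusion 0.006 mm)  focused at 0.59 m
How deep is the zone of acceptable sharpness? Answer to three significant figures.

0.539 m

Hyperfocal distance H = f²/(N·c) + f = 14²/(22 × 0.006) + 14 = 196/0.132 + 14 ≈ 1498.8 mm ≈ 1.499 m.
Near limit Dn = s·(H − f)/(H + s − 2f) = 590 × (1498.8 − 14) / (1498.8 + 590 − 2 × 14) = 590 × 1484.8 / 2060.8 ≈ 425.10 mm.
Far limit Df = s·(H − f)/(H − s) = 590 × (1498.8 − 14) / (1498.8 − 590) = 590 × 1484.8 / 908.8 ≈ 963.92 mm.
Depth of field = Df − Dn = 963.92 − 425.10 ≈ 538.82 mm ≈ 0.539 m.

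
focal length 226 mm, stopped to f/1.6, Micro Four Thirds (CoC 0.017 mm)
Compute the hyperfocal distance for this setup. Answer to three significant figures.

Hyperfocal distance H = f²/(N·c) + f = 226²/(1.6 × 0.017) + 226 = 51076/0.0272 + 226 ≈ 1878020.1 mm ≈ 1880 m.

1880 m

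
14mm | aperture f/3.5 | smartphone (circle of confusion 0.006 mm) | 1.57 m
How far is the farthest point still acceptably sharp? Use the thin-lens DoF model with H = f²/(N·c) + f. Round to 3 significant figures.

1.88 m

Hyperfocal distance H = f²/(N·c) + f = 14²/(3.5 × 0.006) + 14 = 196/0.021 + 14 ≈ 9347.3 mm ≈ 9.347 m.
Far limit Df = s·(H − f)/(H − s) = 1570 × (9347.3 − 14) / (9347.3 − 1570) = 1570 × 9333.3 / 7777.3 ≈ 1884.1 mm ≈ 1.88 m.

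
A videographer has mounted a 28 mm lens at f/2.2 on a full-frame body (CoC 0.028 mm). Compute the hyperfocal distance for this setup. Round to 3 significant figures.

12.8 m

Hyperfocal distance H = f²/(N·c) + f = 28²/(2.2 × 0.028) + 28 = 784/0.0616 + 28 ≈ 12755.3 mm ≈ 12.8 m.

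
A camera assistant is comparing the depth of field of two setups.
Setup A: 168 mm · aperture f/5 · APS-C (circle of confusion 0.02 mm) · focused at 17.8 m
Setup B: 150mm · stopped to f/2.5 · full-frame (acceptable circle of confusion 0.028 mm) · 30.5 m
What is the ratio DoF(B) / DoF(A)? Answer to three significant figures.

2.60

Setup A: H = 168²/(5×0.02) + 168 ≈ 282408.0 mm; DoF = Df − Dn = 18986.1 − 16753.4 ≈ 2232.7 mm.
Setup B: H = 150²/(2.5×0.028) + 150 ≈ 321578.6 mm; DoF = Df − Dn = 33680.2 − 27868.6 ≈ 5811.6 mm.
Ratio = 5811.6 / 2232.7 ≈ 2.60.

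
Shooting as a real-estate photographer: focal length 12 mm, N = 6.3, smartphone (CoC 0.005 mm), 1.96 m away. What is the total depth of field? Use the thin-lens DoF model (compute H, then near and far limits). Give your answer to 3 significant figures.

2.04 m

Hyperfocal distance H = f²/(N·c) + f = 12²/(6.3 × 0.005) + 12 = 144/0.0315 + 12 ≈ 4583.4 mm ≈ 4.583 m.
Near limit Dn = s·(H − f)/(H + s − 2f) = 1960 × (4583.4 − 12) / (4583.4 + 1960 − 2 × 12) = 1960 × 4571.4 / 6519.4 ≈ 1374.4 mm.
Far limit Df = s·(H − f)/(H − s) = 1960 × (4583.4 − 12) / (4583.4 − 1960) = 1960 × 4571.4 / 2623.4 ≈ 3415.4 mm.
Depth of field = Df − Dn = 3415.4 − 1374.4 ≈ 2041.0 mm ≈ 2.04 m.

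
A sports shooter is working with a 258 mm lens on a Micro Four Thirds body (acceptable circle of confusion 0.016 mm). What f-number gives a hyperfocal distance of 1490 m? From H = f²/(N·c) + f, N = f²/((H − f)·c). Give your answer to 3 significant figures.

f/2.79

Rearrange H = f²/(N·c) + f for N: N = f² / ((H − f)·c).
N = 258² / ((1490000 − 258) × 0.016) = 66564 / 23836 ≈ 2.79.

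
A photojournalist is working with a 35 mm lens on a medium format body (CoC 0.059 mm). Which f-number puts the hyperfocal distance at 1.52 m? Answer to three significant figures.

Rearrange H = f²/(N·c) + f for N: N = f² / ((H − f)·c).
N = 35² / ((1520 − 35) × 0.059) = 1225 / 87.61 ≈ 14.

f/14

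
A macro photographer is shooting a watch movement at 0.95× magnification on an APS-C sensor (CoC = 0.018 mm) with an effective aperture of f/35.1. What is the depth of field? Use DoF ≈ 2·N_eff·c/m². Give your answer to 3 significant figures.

At magnification m, DoF ≈ 2·N_eff·c/m² = 2 × 35.1 × 0.018 / 0.95² = 1.264 / 0.9025 ≈ 1.4 mm.

1.40 mm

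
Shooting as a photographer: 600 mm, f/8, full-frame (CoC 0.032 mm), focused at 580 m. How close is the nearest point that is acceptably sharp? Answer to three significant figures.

Hyperfocal distance H = f²/(N·c) + f = 600²/(8 × 0.032) + 600 = 360000/0.256 + 600 ≈ 1406850.0 mm ≈ 1407 m.
Near limit Dn = s·(H − f)/(H + s − 2f) = 580000 × (1406850.0 − 600) / (1406850.0 + 580000 − 2 × 600) = 580000 × 1406250.0 / 1985650.0 ≈ 410760 mm ≈ 411 m.

411 m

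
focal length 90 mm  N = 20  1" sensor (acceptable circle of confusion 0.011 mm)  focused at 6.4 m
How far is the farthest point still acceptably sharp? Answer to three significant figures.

Hyperfocal distance H = f²/(N·c) + f = 90²/(20 × 0.011) + 90 = 8100/0.22 + 90 ≈ 36908.2 mm ≈ 36.91 m.
Far limit Df = s·(H − f)/(H − s) = 6400 × (36908.2 − 90) / (36908.2 − 6400) = 6400 × 36818.2 / 30508.2 ≈ 7723.7 mm ≈ 7.72 m.

7.72 m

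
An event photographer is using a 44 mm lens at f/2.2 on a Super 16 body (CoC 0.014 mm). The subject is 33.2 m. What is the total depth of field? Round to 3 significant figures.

48.5 m

Hyperfocal distance H = f²/(N·c) + f = 44²/(2.2 × 0.014) + 44 = 1936/0.0308 + 44 ≈ 62901.1 mm ≈ 62.90 m.
Near limit Dn = s·(H − f)/(H + s − 2f) = 33200 × (62901.1 − 44) / (62901.1 + 33200 − 2 × 44) = 33200 × 62857.1 / 96013.1 ≈ 21735 mm.
Far limit Df = s·(H − f)/(H − s) = 33200 × (62901.1 − 44) / (62901.1 − 33200) = 33200 × 62857.1 / 29701.1 ≈ 70262 mm.
Depth of field = Df − Dn = 70262 − 21735 ≈ 48527 mm ≈ 48.5 m.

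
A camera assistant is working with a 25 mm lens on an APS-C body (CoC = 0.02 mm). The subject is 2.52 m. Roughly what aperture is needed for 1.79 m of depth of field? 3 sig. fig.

Write h = H − f = f²/(N·c). The thin-lens limits are Dn = s·h/(h + (s−f)) and Df = s·h/(h − (s−f)), so DoF = Df − Dn = 2·s·(s−f)·h / (h² − (s−f)²).
That is a quadratic in h: DoF·h² − 2·s·(s−f)·h − DoF·(s−f)² = 0 ⇒ h = (s−f)·(s + √(s² + DoF²)) / DoF = 2495 × (2520 + √(2520² + 1790²)) / 1790 = 2495 × (2520 + 3091.04) / 1790 ≈ 7821.0 mm.
Then N = f²/(c·h) = 25² / (0.02 × 7821.0) = 625 / 156.42 ≈ 4.

f/4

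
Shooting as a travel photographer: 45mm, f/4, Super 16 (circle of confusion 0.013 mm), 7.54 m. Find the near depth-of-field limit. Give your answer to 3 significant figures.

Hyperfocal distance H = f²/(N·c) + f = 45²/(4 × 0.013) + 45 = 2025/0.052 + 45 ≈ 38987.3 mm ≈ 38.99 m.
Near limit Dn = s·(H − f)/(H + s − 2f) = 7540 × (38987.3 − 45) / (38987.3 + 7540 − 2 × 45) = 7540 × 38942.3 / 46437.3 ≈ 6323.0 mm ≈ 6.32 m.

6.32 m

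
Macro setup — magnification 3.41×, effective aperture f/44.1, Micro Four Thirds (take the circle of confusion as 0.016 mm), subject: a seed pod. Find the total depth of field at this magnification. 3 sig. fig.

At magnification m, DoF ≈ 2·N_eff·c/m² = 2 × 44.1 × 0.016 / 3.41² = 1.411 / 11.63 ≈ 0.121 mm.

0.121 mm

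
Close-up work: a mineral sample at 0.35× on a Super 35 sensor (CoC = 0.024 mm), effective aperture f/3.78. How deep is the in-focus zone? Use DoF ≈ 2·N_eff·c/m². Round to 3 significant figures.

1.48 mm

At magnification m, DoF ≈ 2·N_eff·c/m² = 2 × 3.78 × 0.024 / 0.35² = 0.1814 / 0.1225 ≈ 1.48 mm.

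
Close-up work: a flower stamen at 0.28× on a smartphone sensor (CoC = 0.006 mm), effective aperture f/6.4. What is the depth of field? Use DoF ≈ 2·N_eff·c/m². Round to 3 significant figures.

0.980 mm

At magnification m, DoF ≈ 2·N_eff·c/m² = 2 × 6.4 × 0.006 / 0.28² = 0.0768 / 0.0784 ≈ 0.98 mm.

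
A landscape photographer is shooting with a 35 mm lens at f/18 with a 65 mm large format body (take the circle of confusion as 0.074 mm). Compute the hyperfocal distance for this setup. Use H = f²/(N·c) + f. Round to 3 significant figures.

0.955 m

Hyperfocal distance H = f²/(N·c) + f = 35²/(18 × 0.074) + 35 = 1225/1.332 + 35 ≈ 954.7 mm ≈ 0.955 m.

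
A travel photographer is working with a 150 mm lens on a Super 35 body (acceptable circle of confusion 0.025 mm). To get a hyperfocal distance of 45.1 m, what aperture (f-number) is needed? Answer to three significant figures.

Rearrange H = f²/(N·c) + f for N: N = f² / ((H − f)·c).
N = 150² / ((45100 − 150) × 0.025) = 22500 / 1124 ≈ 20.

f/20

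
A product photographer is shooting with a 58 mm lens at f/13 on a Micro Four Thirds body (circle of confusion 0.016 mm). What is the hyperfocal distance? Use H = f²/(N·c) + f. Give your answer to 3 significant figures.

Hyperfocal distance H = f²/(N·c) + f = 58²/(13 × 0.016) + 58 = 3364/0.208 + 58 ≈ 16231.1 mm ≈ 16.2 m.

16.2 m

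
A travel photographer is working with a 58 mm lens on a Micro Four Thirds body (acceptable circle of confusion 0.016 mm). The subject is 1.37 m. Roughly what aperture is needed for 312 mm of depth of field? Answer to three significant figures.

Write h = H − f = f²/(N·c). The thin-lens limits are Dn = s·h/(h + (s−f)) and Df = s·h/(h − (s−f)), so DoF = Df − Dn = 2·s·(s−f)·h / (h² − (s−f)²).
That is a quadratic in h: DoF·h² − 2·s·(s−f)·h − DoF·(s−f)² = 0 ⇒ h = (s−f)·(s + √(s² + DoF²)) / DoF = 1312 × (1370 + √(1370² + 312²)) / 312 = 1312 × (1370 + 1405.08) / 312 ≈ 11670 mm.
Then N = f²/(c·h) = 58² / (0.016 × 11670) = 3364 / 186.71 ≈ 18.

f/18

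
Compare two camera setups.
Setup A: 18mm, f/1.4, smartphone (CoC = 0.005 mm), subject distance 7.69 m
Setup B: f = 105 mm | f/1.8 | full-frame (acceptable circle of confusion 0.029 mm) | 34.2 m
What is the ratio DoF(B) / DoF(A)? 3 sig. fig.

Setup A: H = 18²/(1.4×0.005) + 18 ≈ 46303.7 mm; DoF = Df − Dn = 9217.9 − 6596.6 ≈ 2621.3 mm.
Setup B: H = 105²/(1.8×0.029) + 105 ≈ 211311.9 mm; DoF = Df − Dn = 40784 − 29446 ≈ 11338 mm.
Ratio = 11338 / 2621.3 ≈ 4.33.

4.33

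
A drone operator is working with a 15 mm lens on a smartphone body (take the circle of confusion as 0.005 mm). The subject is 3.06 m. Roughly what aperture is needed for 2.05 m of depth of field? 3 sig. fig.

f/4.49

Write h = H − f = f²/(N·c). The thin-lens limits are Dn = s·h/(h + (s−f)) and Df = s·h/(h − (s−f)), so DoF = Df − Dn = 2·s·(s−f)·h / (h² − (s−f)²).
That is a quadratic in h: DoF·h² − 2·s·(s−f)·h − DoF·(s−f)² = 0 ⇒ h = (s−f)·(s + √(s² + DoF²)) / DoF = 3045 × (3060 + √(3060² + 2050²)) / 2050 = 3045 × (3060 + 3683.22) / 2050 ≈ 10016 mm.
Then N = f²/(c·h) = 15² / (0.005 × 10016) = 225 / 50.081 ≈ 4.49.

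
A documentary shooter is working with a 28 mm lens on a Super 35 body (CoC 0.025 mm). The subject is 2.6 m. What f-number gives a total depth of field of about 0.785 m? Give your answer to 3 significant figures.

Write h = H − f = f²/(N·c). The thin-lens limits are Dn = s·h/(h + (s−f)) and Df = s·h/(h − (s−f)), so DoF = Df − Dn = 2·s·(s−f)·h / (h² − (s−f)²).
That is a quadratic in h: DoF·h² − 2·s·(s−f)·h − DoF·(s−f)² = 0 ⇒ h = (s−f)·(s + √(s² + DoF²)) / DoF = 2572 × (2600 + √(2600² + 785²)) / 785 = 2572 × (2600 + 2715.92) / 785 ≈ 17417 mm.
Then N = f²/(c·h) = 28² / (0.025 × 17417) = 784 / 435.43 ≈ 1.80.

f/1.80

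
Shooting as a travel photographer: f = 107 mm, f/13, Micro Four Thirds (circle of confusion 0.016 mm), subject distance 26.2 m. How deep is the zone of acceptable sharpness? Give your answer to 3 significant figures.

32.0 m

Hyperfocal distance H = f²/(N·c) + f = 107²/(13 × 0.016) + 107 = 11449/0.208 + 107 ≈ 55150.3 mm ≈ 55.15 m.
Near limit Dn = s·(H − f)/(H + s − 2f) = 26200 × (55150.3 − 107) / (55150.3 + 26200 − 2 × 107) = 26200 × 55043.3 / 81136.3 ≈ 17774 mm.
Far limit Df = s·(H − f)/(H − s) = 26200 × (55150.3 − 107) / (55150.3 − 26200) = 26200 × 55043.3 / 28950.3 ≈ 49814 mm.
Depth of field = Df − Dn = 49814 − 17774 ≈ 32040 mm ≈ 32.0 m.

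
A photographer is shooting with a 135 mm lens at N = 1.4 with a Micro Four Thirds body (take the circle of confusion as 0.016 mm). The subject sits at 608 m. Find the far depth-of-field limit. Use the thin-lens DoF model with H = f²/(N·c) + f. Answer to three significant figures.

Hyperfocal distance H = f²/(N·c) + f = 135²/(1.4 × 0.016) + 135 = 18225/0.0224 + 135 ≈ 813751.1 mm ≈ 813.8 m.
Far limit Df = s·(H − f)/(H − s) = 608000 × (813751.1 − 135) / (813751.1 − 608000) = 608000 × 813616.1 / 205751.1 ≈ 2404258 mm ≈ 2400 m.

2400 m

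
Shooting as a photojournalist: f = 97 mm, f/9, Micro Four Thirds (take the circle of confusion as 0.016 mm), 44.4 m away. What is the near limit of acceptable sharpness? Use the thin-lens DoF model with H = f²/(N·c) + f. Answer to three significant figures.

Hyperfocal distance H = f²/(N·c) + f = 97²/(9 × 0.016) + 97 = 9409/0.144 + 97 ≈ 65437.3 mm ≈ 65.44 m.
Near limit Dn = s·(H − f)/(H + s − 2f) = 44400 × (65437.3 − 97) / (65437.3 + 44400 − 2 × 97) = 44400 × 65340.3 / 109643.3 ≈ 26460 mm ≈ 26.5 m.

26.5 m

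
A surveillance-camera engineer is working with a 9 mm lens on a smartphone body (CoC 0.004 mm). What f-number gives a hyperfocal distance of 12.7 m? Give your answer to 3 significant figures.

f/1.60

Rearrange H = f²/(N·c) + f for N: N = f² / ((H − f)·c).
N = 9² / ((12700 − 9) × 0.004) = 81 / 50.76 ≈ 1.60.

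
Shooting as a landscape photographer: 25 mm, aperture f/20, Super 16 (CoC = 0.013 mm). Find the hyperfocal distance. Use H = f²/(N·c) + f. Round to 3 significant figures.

2.43 m

Hyperfocal distance H = f²/(N·c) + f = 25²/(20 × 0.013) + 25 = 625/0.26 + 25 ≈ 2428.8 mm ≈ 2.43 m.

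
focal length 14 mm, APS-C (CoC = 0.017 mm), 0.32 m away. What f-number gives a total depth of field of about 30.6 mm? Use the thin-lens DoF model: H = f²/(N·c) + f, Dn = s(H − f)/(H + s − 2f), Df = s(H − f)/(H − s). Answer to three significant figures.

Write h = H − f = f²/(N·c). The thin-lens limits are Dn = s·h/(h + (s−f)) and Df = s·h/(h − (s−f)), so DoF = Df − Dn = 2·s·(s−f)·h / (h² − (s−f)²).
That is a quadratic in h: DoF·h² − 2·s·(s−f)·h − DoF·(s−f)² = 0 ⇒ h = (s−f)·(s + √(s² + DoF²)) / DoF = 306 × (320 + √(320² + 30.6²)) / 30.6 = 306 × (320 + 321.460) / 30.6 ≈ 6414.6 mm.
Then N = f²/(c·h) = 14² / (0.017 × 6414.6) = 196 / 109.05 ≈ 1.80.

f/1.80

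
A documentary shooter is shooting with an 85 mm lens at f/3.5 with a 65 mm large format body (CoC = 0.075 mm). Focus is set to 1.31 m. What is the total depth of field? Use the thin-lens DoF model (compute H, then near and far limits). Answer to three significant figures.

117 mm

Hyperfocal distance H = f²/(N·c) + f = 85²/(3.5 × 0.075) + 85 = 7225/0.2625 + 85 ≈ 27608.8 mm ≈ 27.61 m.
Near limit Dn = s·(H − f)/(H + s − 2f) = 1310 × (27608.8 − 85) / (27608.8 + 1310 − 2 × 85) = 1310 × 27523.8 / 28748.8 ≈ 1254.18 mm.
Far limit Df = s·(H − f)/(H − s) = 1310 × (27608.8 − 85) / (27608.8 − 1310) = 1310 × 27523.8 / 26298.8 ≈ 1371.02 mm.
Depth of field = Df − Dn = 1371.02 − 1254.18 ≈ 116.84 mm.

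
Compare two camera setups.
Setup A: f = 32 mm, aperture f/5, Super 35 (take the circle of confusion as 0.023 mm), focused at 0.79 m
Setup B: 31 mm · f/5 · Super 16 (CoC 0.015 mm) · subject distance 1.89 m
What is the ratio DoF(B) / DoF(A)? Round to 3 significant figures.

4.13

Setup A: H = 32²/(5×0.023) + 32 ≈ 8936.3 mm; DoF = Df − Dn = 863.51 − 728.03 ≈ 135.48 mm.
Setup B: H = 31²/(5×0.015) + 31 ≈ 12844.3 mm; DoF = Df − Dn = 2210.74 − 1650.54 ≈ 560.20 mm.
Ratio = 560.20 / 135.48 ≈ 4.13.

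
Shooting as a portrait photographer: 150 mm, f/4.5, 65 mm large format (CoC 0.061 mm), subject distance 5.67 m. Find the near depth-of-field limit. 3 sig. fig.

5.31 m

Hyperfocal distance H = f²/(N·c) + f = 150²/(4.5 × 0.061) + 150 = 22500/0.2745 + 150 ≈ 82117.2 mm ≈ 82.12 m.
Near limit Dn = s·(H − f)/(H + s − 2f) = 5670 × (82117.2 − 150) / (82117.2 + 5670 − 2 × 150) = 5670 × 81967.2 / 87487.2 ≈ 5312.3 mm ≈ 5.31 m.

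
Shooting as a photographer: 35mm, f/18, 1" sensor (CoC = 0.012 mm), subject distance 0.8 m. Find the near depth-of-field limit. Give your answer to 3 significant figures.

Hyperfocal distance H = f²/(N·c) + f = 35²/(18 × 0.012) + 35 = 1225/0.216 + 35 ≈ 5706.3 mm ≈ 5.706 m.
Near limit Dn = s·(H − f)/(H + s − 2f) = 800 × (5706.3 − 35) / (5706.3 + 800 − 2 × 35) = 800 × 5671.3 / 6436.3 ≈ 704.91 mm ≈ 0.705 m.

0.705 m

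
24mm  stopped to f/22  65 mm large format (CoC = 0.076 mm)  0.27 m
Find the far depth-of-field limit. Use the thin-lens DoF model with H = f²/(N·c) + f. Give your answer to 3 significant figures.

Hyperfocal distance H = f²/(N·c) + f = 24²/(22 × 0.076) + 24 = 576/1.672 + 24 ≈ 368.5 mm ≈ 0.368 m.
Far limit Df = s·(H − f)/(H − s) = 270 × (368.5 − 24) / (368.5 − 270) = 270 × 344.5 / 98.5 ≈ 944.33 mm ≈ 0.944 m.

0.944 m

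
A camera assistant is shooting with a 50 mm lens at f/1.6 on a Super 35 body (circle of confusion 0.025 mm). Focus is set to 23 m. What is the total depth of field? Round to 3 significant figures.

19.5 m

Hyperfocal distance H = f²/(N·c) + f = 50²/(1.6 × 0.025) + 50 = 2500/0.04 + 50 ≈ 62550.0 mm ≈ 62.55 m.
Near limit Dn = s·(H − f)/(H + s − 2f) = 23000 × (62550.0 − 50) / (62550.0 + 23000 − 2 × 50) = 23000 × 62500.0 / 85450.0 ≈ 16823 mm.
Far limit Df = s·(H − f)/(H − s) = 23000 × (62550.0 − 50) / (62550.0 − 23000) = 23000 × 62500.0 / 39550.0 ≈ 36346 mm.
Depth of field = Df − Dn = 36346 − 16823 ≈ 19523 mm ≈ 19.5 m.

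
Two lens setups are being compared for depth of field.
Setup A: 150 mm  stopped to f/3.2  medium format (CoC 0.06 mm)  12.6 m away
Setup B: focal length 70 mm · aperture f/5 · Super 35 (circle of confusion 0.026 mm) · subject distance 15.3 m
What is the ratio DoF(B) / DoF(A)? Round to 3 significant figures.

5.46

Setup A: H = 150²/(3.2×0.06) + 150 ≈ 117337.5 mm; DoF = Df − Dn = 14097.7 − 11389.9 ≈ 2707.8 mm.
Setup B: H = 70²/(5×0.026) + 70 ≈ 37762.3 mm; DoF = Df − Dn = 25674 − 10897 ≈ 14777 mm.
Ratio = 14777 / 2707.8 ≈ 5.46.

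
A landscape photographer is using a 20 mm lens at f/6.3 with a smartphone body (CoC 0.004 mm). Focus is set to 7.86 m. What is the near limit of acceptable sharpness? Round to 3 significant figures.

5.26 m

Hyperfocal distance H = f²/(N·c) + f = 20²/(6.3 × 0.004) + 20 = 400/0.0252 + 20 ≈ 15893.0 mm ≈ 15.89 m.
Near limit Dn = s·(H − f)/(H + s − 2f) = 7860 × (15893.0 − 20) / (15893.0 + 7860 − 2 × 20) = 7860 × 15873.0 / 23713.0 ≈ 5261.3 mm ≈ 5.26 m.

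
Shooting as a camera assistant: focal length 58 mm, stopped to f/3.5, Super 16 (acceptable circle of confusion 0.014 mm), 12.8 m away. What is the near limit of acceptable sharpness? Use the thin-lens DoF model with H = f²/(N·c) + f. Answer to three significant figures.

Hyperfocal distance H = f²/(N·c) + f = 58²/(3.5 × 0.014) + 58 = 3364/0.049 + 58 ≈ 68711.1 mm ≈ 68.71 m.
Near limit Dn = s·(H − f)/(H + s − 2f) = 12800 × (68711.1 − 58) / (68711.1 + 12800 − 2 × 58) = 12800 × 68653.1 / 81395.1 ≈ 10796 mm ≈ 10.8 m.

10.8 m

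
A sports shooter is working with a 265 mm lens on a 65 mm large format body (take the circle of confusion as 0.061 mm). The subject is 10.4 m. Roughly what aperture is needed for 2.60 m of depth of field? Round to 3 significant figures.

Write h = H − f = f²/(N·c). The thin-lens limits are Dn = s·h/(h + (s−f)) and Df = s·h/(h − (s−f)), so DoF = Df − Dn = 2·s·(s−f)·h / (h² − (s−f)²).
That is a quadratic in h: DoF·h² − 2·s·(s−f)·h − DoF·(s−f)² = 0 ⇒ h = (s−f)·(s + √(s² + DoF²)) / DoF = 10135 × (10400 + √(10400² + 2600²)) / 2600 = 10135 × (10400 + 10720.1) / 2600 ≈ 82328 mm.
Then N = f²/(c·h) = 265² / (0.061 × 82328) = 70225 / 5022.0 ≈ 14.

f/14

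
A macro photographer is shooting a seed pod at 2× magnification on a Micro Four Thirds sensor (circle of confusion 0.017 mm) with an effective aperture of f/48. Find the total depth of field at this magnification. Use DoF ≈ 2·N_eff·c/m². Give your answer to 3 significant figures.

0.408 mm

At magnification m, DoF ≈ 2·N_eff·c/m² = 2 × 48 × 0.017 / 2² = 1.632 / 4 ≈ 0.408 mm.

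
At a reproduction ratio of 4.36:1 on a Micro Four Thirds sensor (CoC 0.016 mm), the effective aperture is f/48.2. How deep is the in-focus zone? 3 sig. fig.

At magnification m, DoF ≈ 2·N_eff·c/m² = 2 × 48.2 × 0.016 / 4.36² = 1.542 / 19.01 ≈ 0.0811 mm.

0.0811 mm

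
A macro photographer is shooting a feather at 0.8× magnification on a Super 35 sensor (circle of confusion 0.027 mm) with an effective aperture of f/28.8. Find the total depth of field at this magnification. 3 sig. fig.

2.43 mm

At magnification m, DoF ≈ 2·N_eff·c/m² = 2 × 28.8 × 0.027 / 0.8² = 1.555 / 0.64 ≈ 2.43 mm.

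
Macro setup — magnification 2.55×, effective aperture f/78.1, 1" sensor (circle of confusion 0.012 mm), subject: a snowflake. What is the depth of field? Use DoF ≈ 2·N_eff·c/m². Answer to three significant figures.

0.288 mm

At magnification m, DoF ≈ 2·N_eff·c/m² = 2 × 78.1 × 0.012 / 2.55² = 1.874 / 6.502 ≈ 0.288 mm.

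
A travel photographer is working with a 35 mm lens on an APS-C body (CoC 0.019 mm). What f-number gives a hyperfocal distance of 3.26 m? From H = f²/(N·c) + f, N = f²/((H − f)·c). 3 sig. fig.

f/20

Rearrange H = f²/(N·c) + f for N: N = f² / ((H − f)·c).
N = 35² / ((3260 − 35) × 0.019) = 1225 / 61.27 ≈ 20.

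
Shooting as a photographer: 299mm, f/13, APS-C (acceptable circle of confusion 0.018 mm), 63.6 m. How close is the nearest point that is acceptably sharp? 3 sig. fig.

Hyperfocal distance H = f²/(N·c) + f = 299²/(13 × 0.018) + 299 = 89401/0.234 + 299 ≈ 382354.6 mm ≈ 382.4 m.
Near limit Dn = s·(H − f)/(H + s − 2f) = 63600 × (382354.6 − 299) / (382354.6 + 63600 − 2 × 299) = 63600 × 382055.6 / 445356.6 ≈ 54560 mm ≈ 54.6 m.

54.6 m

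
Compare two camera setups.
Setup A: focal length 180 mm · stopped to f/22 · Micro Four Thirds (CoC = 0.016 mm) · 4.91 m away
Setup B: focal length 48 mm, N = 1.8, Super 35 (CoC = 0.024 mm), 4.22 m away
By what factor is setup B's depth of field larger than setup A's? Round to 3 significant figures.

1.31

Setup A: H = 180²/(22×0.016) + 180 ≈ 92225.5 mm; DoF = Df − Dn = 5175.98 − 4670.02 ≈ 505.96 mm.
Setup B: H = 48²/(1.8×0.024) + 48 ≈ 53381.3 mm; DoF = Df − Dn = 4578.12 − 3913.84 ≈ 664.28 mm.
Ratio = 664.28 / 505.96 ≈ 1.31.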